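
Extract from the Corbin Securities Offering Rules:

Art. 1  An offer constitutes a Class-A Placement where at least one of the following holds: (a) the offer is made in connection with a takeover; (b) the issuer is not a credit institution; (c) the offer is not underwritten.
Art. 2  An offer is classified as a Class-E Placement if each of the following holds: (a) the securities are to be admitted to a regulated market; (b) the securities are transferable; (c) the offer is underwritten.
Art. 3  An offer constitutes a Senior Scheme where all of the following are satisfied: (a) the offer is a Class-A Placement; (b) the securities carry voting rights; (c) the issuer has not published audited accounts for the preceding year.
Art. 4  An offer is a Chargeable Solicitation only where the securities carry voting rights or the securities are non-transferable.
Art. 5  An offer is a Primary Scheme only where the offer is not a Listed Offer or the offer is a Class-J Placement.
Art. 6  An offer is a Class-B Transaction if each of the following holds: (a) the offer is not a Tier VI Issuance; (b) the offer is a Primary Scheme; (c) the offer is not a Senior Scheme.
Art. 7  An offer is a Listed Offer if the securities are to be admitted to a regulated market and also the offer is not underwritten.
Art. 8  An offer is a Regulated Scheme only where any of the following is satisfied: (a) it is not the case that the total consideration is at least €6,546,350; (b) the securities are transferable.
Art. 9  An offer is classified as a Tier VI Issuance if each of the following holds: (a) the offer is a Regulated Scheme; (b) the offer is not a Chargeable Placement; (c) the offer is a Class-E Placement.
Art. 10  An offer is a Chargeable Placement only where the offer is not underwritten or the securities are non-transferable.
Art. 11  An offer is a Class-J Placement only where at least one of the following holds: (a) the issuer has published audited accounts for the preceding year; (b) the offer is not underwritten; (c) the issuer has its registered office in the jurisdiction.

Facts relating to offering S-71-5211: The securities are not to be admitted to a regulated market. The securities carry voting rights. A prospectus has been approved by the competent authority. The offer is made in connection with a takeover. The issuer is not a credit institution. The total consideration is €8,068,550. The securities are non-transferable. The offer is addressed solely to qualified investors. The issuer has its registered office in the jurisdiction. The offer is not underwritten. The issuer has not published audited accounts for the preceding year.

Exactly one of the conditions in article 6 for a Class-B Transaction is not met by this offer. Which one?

article 8 — Regulated Scheme: [total consideration: €8,068,550 ≥ €6,546,350? yes, so negated condition no] OR [the securities are transferable? no] → not satisfied.
article 10 — Chargeable Placement: [the offer is not underwritten? yes] OR [the securities are non-transferable? yes] → satisfied.
article 2 — Class-E Placement: [the securities are to be admitted to a regulated market? no] AND [the securities are transferable? no] AND [the offer is underwritten? no] → not satisfied.
article 9 — Tier VI Issuance: [Regulated Scheme (article 8)? no] AND [not a Chargeable Placement (article 10)? no] AND [Class-E Placement (article 2)? no] → not satisfied.
article 7 — Listed Offer: [the securities are to be admitted to a regulated market? no] AND [the offer is not underwritten? yes] → not satisfied.
article 11 — Class-J Placement: [the issuer has published audited accounts for the preceding year? no] OR [the offer is not underwritten? yes] OR [the issuer has its registered office in the jurisdiction? yes] → satisfied.
article 5 — Primary Scheme: [not a Listed Offer (article 7)? yes] OR [Class-J Placement (article 11)? yes] → satisfied.
article 1 — Class-A Placement: [the offer is made in connection with a takeover? yes] OR [the issuer is not a credit institution? yes] OR [the offer is not underwritten? yes] → satisfied.
article 3 — Senior Scheme: [Class-A Placement (article 1)? yes] AND [the securities carry voting rights? yes] AND [the issuer has not published audited accounts for the preceding year? yes] → satisfied.
article 6 — Class-B Transaction: [not a Tier VI Issuance (article 9)? yes] AND [Primary Scheme (article 5)? yes] AND [not a Senior Scheme (article 3)? no] → not satisfied.

Senior Scheme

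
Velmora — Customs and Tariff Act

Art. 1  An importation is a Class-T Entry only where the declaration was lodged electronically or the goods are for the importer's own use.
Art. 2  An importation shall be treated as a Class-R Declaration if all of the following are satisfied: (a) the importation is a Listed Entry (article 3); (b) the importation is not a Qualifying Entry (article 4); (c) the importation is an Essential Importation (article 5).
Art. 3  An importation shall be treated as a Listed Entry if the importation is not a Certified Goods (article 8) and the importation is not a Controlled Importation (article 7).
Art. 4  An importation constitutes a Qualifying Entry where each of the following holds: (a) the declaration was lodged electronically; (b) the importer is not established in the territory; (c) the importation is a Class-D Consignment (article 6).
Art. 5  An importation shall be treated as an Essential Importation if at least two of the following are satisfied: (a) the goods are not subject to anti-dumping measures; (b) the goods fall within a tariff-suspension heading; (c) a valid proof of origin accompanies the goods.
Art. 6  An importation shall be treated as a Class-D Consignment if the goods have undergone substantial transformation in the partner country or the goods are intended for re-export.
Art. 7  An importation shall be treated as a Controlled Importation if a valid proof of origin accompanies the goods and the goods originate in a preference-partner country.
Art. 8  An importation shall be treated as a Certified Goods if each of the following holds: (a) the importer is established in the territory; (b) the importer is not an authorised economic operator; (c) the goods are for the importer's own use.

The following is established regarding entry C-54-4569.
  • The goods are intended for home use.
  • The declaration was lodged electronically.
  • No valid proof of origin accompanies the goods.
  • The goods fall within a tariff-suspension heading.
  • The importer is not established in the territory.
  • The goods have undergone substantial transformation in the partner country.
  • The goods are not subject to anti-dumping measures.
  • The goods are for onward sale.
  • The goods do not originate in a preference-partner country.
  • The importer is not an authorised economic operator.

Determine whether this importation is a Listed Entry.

article 8 — Certified Goods: [the importer is established in the territory? no] AND [the importer is not an authorised economic operator? yes] AND [the goods are for the importer's own use? no] → not satisfied.
article 7 — Controlled Importation: [a valid proof of origin accompanies the goods? no] AND [the goods originate in a preference-partner country? no] → not satisfied.
article 3 — Listed Entry: [not a Certified Goods (article 8)? yes] AND [not a Controlled Importation (article 7)? yes] → satisfied.

Yes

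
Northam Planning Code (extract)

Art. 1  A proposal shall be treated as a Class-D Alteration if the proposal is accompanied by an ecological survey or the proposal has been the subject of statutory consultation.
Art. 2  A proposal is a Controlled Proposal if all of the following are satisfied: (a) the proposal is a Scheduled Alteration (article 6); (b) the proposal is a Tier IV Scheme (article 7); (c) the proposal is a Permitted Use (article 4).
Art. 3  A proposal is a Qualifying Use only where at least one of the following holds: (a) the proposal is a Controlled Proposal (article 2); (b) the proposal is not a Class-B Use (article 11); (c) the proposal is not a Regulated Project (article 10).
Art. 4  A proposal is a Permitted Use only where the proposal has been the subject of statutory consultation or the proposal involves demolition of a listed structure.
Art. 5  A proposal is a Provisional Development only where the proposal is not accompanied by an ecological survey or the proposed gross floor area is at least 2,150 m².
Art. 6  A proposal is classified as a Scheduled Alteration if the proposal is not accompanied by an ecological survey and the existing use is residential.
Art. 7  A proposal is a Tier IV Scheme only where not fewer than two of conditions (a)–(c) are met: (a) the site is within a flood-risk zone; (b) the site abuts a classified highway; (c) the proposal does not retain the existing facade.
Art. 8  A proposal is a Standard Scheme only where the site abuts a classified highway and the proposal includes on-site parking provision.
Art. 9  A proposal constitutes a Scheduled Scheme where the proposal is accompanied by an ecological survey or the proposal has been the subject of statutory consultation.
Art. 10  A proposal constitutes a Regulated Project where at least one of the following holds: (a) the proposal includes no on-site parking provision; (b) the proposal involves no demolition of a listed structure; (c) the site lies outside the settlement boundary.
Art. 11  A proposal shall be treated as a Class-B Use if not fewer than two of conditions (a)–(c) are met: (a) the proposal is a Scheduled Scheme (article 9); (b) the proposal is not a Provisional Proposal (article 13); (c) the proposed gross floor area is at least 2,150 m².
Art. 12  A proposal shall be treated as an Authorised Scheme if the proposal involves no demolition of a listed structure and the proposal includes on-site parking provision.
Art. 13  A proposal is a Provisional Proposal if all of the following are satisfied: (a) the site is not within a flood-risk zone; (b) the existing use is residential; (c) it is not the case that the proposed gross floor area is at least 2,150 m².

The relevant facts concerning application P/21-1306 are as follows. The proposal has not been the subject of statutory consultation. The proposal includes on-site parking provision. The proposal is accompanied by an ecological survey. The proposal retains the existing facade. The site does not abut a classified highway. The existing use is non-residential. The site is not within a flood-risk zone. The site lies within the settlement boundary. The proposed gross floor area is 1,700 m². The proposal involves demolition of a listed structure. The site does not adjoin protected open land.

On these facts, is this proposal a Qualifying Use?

article 6 — Scheduled Alteration: [the proposal is not accompanied by an ecological survey? no] AND [the existing use is residential? no] → not satisfied.
article 7 — Tier IV Scheme: the site is within a flood-risk zone? no; the site abuts a classified highway? no; the proposal does not retain the existing facade? no — 0 of 3 hold (need ≥2) → not satisfied.
article 4 — Permitted Use: [the proposal has been the subject of statutory consultation? no] OR [the proposal involves demolition of a listed structure? yes] → satisfied.
article 2 — Controlled Proposal: [Scheduled Alteration (article 6)? no] AND [Tier IV Scheme (article 7)? no] AND [Permitted Use (article 4)? yes] → not satisfied.
article 9 — Scheduled Scheme: [the proposal is accompanied by an ecological survey? yes] OR [the proposal has been the subject of statutory consultation? no] → satisfied.
article 13 — Provisional Proposal: [the site is not within a flood-risk zone? yes] AND [the existing use is residential? no] AND [proposed gross floor area: 1,700 m² ≥ 2,150 m²? no, so negated condition yes] → not satisfied.
article 11 — Class-B Use: Scheduled Scheme (article 9)? yes; not a Provisional Proposal (article 13)? yes; proposed gross floor area: 1,700 m² ≥ 2,150 m²? no — 2 of 3 hold (need ≥2) → satisfied.
article 10 — Regulated Project: [the proposal includes no on-site parking provision? no] OR [the proposal involves no demolition of a listed structure? no] OR [the site lies outside the settlement boundary? no] → not satisfied.
article 3 — Qualifying Use: [Controlled Proposal (article 2)? no] OR [not a Class-B Use (article 11)? no] OR [not a Regulated Project (article 10)? yes] → satisfied.

Yes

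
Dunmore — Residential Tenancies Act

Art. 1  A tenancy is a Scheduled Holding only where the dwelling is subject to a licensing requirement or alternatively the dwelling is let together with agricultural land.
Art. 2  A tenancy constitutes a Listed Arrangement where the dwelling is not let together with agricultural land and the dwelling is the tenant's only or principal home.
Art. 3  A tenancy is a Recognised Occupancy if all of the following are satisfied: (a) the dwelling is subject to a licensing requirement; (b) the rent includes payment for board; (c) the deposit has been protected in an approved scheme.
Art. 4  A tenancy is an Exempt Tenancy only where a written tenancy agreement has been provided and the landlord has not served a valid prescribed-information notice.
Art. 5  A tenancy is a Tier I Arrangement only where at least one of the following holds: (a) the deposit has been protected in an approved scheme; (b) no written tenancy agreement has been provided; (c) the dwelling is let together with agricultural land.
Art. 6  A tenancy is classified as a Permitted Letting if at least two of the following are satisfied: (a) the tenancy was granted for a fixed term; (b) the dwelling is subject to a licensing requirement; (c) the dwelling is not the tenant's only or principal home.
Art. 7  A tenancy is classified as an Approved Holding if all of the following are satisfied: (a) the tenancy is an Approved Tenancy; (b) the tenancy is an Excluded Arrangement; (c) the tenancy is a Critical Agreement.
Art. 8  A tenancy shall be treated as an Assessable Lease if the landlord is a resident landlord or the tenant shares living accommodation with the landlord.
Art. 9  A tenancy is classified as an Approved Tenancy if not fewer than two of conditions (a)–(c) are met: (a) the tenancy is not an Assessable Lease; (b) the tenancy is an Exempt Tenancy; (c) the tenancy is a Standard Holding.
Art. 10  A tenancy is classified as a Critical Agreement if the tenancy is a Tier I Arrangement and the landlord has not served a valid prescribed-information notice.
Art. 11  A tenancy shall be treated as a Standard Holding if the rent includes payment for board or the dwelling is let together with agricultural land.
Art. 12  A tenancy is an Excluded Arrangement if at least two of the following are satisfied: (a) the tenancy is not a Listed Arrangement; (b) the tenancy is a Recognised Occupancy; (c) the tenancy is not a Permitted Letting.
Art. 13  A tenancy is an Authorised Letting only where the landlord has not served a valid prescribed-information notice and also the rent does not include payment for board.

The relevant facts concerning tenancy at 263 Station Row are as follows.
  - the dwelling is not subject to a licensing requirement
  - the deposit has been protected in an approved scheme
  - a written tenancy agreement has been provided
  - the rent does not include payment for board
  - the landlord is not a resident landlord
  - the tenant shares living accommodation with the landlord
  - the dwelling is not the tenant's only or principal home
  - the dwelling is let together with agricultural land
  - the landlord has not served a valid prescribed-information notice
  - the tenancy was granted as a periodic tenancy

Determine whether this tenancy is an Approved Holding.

Yes

article 8 — Assessable Lease: [the landlord is a resident landlord? no] OR [the tenant shares living accommodation with the landlord? yes] → satisfied.
article 4 — Exempt Tenancy: [a written tenancy agreement has been provided? yes] AND [the landlord has not served a valid prescribed-information notice? yes] → satisfied.
article 11 — Standard Holding: [the rent includes payment for board? no] OR [the dwelling is let together with agricultural land? yes] → satisfied.
article 9 — Approved Tenancy: not an Assessable Lease (article 8)? no; Exempt Tenancy (article 4)? yes; Standard Holding (article 11)? yes — 2 of 3 hold (need ≥2) → satisfied.
article 2 — Listed Arrangement: [the dwelling is not let together with agricultural land? no] AND [the dwelling is the tenant's only or principal home? no] → not satisfied.
article 3 — Recognised Occupancy: [the dwelling is subject to a licensing requirement? no] AND [the rent includes payment for board? no] AND [the deposit has been protected in an approved scheme? yes] → not satisfied.
article 6 — Permitted Letting: the tenancy was granted for a fixed term? no; the dwelling is subject to a licensing requirement? no; the dwelling is not the tenant's only or principal home? yes — 1 of 3 hold (need ≥2) → not satisfied.
article 12 — Excluded Arrangement: not a Listed Arrangement (article 2)? yes; Recognised Occupancy (article 3)? no; not a Permitted Letting (article 6)? yes — 2 of 3 hold (need ≥2) → satisfied.
article 5 — Tier I Arrangement: [the deposit has been protected in an approved scheme? yes] OR [no written tenancy agreement has been provided? no] OR [the dwelling is let together with agricultural land? yes] → satisfied.
article 10 — Critical Agreement: [Tier I Arrangement (article 5)? yes] AND [the landlord has not served a valid prescribed-information notice? yes] → satisfied.
article 7 — Approved Holding: [Approved Tenancy (article 9)? yes] AND [Excluded Arrangement (article 12)? yes] AND [Critical Agreement (article 10)? yes] → satisfied.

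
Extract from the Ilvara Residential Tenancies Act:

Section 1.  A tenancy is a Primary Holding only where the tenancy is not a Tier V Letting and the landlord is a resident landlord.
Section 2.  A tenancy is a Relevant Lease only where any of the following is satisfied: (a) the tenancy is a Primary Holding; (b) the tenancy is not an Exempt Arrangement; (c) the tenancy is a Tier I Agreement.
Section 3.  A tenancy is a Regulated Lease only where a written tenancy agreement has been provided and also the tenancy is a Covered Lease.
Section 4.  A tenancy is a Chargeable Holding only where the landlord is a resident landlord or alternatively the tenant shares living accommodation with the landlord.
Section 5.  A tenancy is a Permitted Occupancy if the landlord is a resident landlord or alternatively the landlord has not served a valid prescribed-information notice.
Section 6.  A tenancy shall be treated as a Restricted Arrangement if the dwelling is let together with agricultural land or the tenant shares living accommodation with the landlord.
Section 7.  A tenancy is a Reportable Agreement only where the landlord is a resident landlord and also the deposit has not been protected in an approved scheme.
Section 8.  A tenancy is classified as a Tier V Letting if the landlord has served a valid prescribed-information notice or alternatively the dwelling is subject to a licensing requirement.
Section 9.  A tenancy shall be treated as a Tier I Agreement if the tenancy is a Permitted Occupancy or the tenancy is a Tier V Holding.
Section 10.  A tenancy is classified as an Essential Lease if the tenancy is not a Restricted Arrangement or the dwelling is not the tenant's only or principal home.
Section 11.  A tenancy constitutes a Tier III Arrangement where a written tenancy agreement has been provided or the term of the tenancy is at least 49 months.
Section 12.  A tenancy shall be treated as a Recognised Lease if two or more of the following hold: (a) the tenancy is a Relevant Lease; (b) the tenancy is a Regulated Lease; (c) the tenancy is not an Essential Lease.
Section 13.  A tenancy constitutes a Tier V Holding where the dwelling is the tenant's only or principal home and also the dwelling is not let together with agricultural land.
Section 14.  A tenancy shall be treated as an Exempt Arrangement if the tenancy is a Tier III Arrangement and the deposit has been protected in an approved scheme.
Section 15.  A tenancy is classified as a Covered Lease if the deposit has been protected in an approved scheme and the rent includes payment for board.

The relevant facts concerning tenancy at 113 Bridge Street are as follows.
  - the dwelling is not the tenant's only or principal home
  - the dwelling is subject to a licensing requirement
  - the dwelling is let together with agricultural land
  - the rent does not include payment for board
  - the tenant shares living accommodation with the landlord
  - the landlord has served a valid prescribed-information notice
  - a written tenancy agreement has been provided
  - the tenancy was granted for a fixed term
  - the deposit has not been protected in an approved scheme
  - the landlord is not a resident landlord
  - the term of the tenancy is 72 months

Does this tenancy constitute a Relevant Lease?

Under section 8: the landlord has served a valid prescribed-information notice? yes; or the dwelling is subject to a licensing requirement? yes. So the tenancy is a Tier V Letting.
Under section 1: not a Tier V Letting (section 8)? no; and the landlord is a resident landlord? no. So the tenancy is not a Primary Holding.
Under section 11: a written tenancy agreement has been provided? yes; or term of the tenancy: 72 months ≥ 49 months? yes. So the tenancy is a Tier III Arrangement.
Under section 14: Tier III Arrangement (section 11)? yes; and the deposit has been protected in an approved scheme? no. So the tenancy is not an Exempt Arrangement.
Under section 5: the landlord is a resident landlord? no; or the landlord has not served a valid prescribed-information notice? no. So the tenancy is not a Permitted Occupancy.
Under section 13: the dwelling is the tenant's only or principal home? no; and the dwelling is not let together with agricultural land? no. So the tenancy is not a Tier V Holding.
Under section 9: Permitted Occupancy (section 5)? no; or Tier V Holding (section 13)? no. So the tenancy is not a Tier I Agreement.
Under section 2: Primary Holding (section 1)? no; or not an Exempt Arrangement (section 14)? yes; or Tier I Agreement (section 9)? no. So the tenancy is a Relevant Lease.

Yes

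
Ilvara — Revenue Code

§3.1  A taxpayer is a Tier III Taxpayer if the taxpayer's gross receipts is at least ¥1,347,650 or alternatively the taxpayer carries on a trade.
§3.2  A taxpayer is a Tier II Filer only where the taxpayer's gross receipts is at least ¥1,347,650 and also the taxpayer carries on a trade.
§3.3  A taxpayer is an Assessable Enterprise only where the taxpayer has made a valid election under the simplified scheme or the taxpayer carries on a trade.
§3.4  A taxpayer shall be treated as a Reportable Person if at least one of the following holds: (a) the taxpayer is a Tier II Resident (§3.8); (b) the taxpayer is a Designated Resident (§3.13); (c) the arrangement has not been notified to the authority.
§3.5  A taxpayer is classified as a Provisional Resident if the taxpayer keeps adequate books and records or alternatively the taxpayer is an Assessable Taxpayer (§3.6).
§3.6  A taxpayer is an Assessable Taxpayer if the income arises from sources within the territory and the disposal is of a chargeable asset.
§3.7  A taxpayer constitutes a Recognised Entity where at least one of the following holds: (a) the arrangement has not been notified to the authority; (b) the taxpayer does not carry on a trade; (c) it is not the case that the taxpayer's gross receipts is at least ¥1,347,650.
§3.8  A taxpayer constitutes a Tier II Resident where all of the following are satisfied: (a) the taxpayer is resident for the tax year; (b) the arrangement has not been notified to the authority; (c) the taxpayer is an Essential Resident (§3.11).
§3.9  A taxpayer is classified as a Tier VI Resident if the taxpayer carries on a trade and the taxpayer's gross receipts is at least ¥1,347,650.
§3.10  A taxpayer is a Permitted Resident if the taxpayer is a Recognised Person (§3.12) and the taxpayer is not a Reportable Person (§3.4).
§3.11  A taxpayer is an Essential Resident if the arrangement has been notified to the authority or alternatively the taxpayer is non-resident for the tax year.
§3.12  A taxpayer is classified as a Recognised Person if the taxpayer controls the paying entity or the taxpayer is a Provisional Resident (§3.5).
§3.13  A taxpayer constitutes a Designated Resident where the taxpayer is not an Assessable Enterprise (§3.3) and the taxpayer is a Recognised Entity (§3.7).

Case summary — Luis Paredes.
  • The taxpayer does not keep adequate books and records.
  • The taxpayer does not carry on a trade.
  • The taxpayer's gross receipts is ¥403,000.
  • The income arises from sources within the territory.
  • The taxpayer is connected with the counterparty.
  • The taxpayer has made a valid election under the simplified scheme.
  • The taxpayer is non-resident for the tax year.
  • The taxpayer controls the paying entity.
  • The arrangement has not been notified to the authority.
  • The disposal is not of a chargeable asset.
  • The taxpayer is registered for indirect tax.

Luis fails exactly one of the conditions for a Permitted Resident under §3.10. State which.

Reportable Person

§3.6 — Assessable Taxpayer: [the income arises from sources within the territory? yes] AND [the disposal is of a chargeable asset? no] → not satisfied.
§3.5 — Provisional Resident: [the taxpayer keeps adequate books and records? no] OR [Assessable Taxpayer (§3.6)? no] → not satisfied.
§3.12 — Recognised Person: [the taxpayer controls the paying entity? yes] OR [Provisional Resident (§3.5)? no] → satisfied.
§3.11 — Essential Resident: [the arrangement has been notified to the authority? no] OR [the taxpayer is non-resident for the tax year? yes] → satisfied.
§3.8 — Tier II Resident: [the taxpayer is resident for the tax year? no] AND [the arrangement has not been notified to the authority? yes] AND [Essential Resident (§3.11)? yes] → not satisfied.
§3.3 — Assessable Enterprise: [the taxpayer has made a valid election under the simplified scheme? yes] OR [the taxpayer carries on a trade? no] → satisfied.
§3.7 — Recognised Entity: [the arrangement has not been notified to the authority? yes] OR [the taxpayer does not carry on a trade? yes] OR [taxpayer's gross receipts: ¥403,000 ≥ ¥1,347,650? no, so negated condition yes] → satisfied.
§3.13 — Designated Resident: [not an Assessable Enterprise (§3.3)? no] AND [Recognised Entity (§3.7)? yes] → not satisfied.
§3.4 — Reportable Person: [Tier II Resident (§3.8)? no] OR [Designated Resident (§3.13)? no] OR [the arrangement has not been notified to the authority? yes] → satisfied.
§3.10 — Permitted Resident: [Recognised Person (§3.12)? yes] AND [not a Reportable Person (§3.4)? no] → not satisfied.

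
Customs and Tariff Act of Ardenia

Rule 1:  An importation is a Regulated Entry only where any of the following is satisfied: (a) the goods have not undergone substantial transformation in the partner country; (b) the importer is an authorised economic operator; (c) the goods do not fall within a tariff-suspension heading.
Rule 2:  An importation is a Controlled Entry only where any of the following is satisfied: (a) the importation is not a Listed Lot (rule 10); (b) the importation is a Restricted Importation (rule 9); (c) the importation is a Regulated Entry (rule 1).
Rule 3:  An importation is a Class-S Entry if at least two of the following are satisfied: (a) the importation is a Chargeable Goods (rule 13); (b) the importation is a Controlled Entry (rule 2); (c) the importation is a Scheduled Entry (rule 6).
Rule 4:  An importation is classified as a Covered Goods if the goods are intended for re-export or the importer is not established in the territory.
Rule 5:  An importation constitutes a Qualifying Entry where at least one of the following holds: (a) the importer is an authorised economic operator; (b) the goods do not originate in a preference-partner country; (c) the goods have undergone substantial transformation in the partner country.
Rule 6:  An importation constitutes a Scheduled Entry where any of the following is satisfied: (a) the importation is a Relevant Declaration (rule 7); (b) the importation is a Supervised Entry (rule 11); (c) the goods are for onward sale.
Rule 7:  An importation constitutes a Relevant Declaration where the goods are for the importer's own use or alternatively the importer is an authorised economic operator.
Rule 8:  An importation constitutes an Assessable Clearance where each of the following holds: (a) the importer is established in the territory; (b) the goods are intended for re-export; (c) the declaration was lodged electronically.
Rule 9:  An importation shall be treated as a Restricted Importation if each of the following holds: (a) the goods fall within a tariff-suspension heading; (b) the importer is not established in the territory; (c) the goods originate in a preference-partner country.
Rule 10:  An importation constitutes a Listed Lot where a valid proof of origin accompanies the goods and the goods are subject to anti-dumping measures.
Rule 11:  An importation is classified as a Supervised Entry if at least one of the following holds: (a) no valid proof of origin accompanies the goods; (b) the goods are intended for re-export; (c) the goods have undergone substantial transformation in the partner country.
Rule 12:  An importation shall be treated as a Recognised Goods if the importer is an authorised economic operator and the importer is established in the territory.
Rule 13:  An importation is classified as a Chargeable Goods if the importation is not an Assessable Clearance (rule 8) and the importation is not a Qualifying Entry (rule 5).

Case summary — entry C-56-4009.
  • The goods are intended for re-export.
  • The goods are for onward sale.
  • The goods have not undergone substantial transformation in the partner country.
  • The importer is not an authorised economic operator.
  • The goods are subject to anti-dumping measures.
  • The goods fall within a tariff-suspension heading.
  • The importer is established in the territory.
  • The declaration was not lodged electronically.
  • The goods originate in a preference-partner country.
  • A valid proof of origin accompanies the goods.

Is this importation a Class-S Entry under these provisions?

Yes

rule 8 — Assessable Clearance: [the importer is established in the territory? yes] AND [the goods are intended for re-export? yes] AND [the declaration was lodged electronically? no] → not satisfied.
rule 5 — Qualifying Entry: [the importer is an authorised economic operator? no] OR [the goods do not originate in a preference-partner country? no] OR [the goods have undergone substantial transformation in the partner country? no] → not satisfied.
rule 13 — Chargeable Goods: [not an Assessable Clearance (rule 8)? yes] AND [not a Qualifying Entry (rule 5)? yes] → satisfied.
rule 10 — Listed Lot: [a valid proof of origin accompanies the goods? yes] AND [the goods are subject to anti-dumping measures? yes] → satisfied.
rule 9 — Restricted Importation: [the goods fall within a tariff-suspension heading? yes] AND [the importer is not established in the territory? no] AND [the goods originate in a preference-partner country? yes] → not satisfied.
rule 1 — Regulated Entry: [the goods have not undergone substantial transformation in the partner country? yes] OR [the importer is an authorised economic operator? no] OR [the goods do not fall within a tariff-suspension heading? no] → satisfied.
rule 2 — Controlled Entry: [not a Listed Lot (rule 10)? no] OR [Restricted Importation (rule 9)? no] OR [Regulated Entry (rule 1)? yes] → satisfied.
rule 7 — Relevant Declaration: [the goods are for the importer's own use? no] OR [the importer is an authorised economic operator? no] → not satisfied.
rule 11 — Supervised Entry: [no valid proof of origin accompanies the goods? no] OR [the goods are intended for re-export? yes] OR [the goods have undergone substantial transformation in the partner country? no] → satisfied.
rule 6 — Scheduled Entry: [Relevant Declaration (rule 7)? no] OR [Supervised Entry (rule 11)? yes] OR [the goods are for onward sale? yes] → satisfied.
rule 3 — Class-S Entry: Chargeable Goods (rule 13)? yes; Controlled Entry (rule 2)? yes; Scheduled Entry (rule 6)? yes — 3 of 3 hold (need ≥2) → satisfied.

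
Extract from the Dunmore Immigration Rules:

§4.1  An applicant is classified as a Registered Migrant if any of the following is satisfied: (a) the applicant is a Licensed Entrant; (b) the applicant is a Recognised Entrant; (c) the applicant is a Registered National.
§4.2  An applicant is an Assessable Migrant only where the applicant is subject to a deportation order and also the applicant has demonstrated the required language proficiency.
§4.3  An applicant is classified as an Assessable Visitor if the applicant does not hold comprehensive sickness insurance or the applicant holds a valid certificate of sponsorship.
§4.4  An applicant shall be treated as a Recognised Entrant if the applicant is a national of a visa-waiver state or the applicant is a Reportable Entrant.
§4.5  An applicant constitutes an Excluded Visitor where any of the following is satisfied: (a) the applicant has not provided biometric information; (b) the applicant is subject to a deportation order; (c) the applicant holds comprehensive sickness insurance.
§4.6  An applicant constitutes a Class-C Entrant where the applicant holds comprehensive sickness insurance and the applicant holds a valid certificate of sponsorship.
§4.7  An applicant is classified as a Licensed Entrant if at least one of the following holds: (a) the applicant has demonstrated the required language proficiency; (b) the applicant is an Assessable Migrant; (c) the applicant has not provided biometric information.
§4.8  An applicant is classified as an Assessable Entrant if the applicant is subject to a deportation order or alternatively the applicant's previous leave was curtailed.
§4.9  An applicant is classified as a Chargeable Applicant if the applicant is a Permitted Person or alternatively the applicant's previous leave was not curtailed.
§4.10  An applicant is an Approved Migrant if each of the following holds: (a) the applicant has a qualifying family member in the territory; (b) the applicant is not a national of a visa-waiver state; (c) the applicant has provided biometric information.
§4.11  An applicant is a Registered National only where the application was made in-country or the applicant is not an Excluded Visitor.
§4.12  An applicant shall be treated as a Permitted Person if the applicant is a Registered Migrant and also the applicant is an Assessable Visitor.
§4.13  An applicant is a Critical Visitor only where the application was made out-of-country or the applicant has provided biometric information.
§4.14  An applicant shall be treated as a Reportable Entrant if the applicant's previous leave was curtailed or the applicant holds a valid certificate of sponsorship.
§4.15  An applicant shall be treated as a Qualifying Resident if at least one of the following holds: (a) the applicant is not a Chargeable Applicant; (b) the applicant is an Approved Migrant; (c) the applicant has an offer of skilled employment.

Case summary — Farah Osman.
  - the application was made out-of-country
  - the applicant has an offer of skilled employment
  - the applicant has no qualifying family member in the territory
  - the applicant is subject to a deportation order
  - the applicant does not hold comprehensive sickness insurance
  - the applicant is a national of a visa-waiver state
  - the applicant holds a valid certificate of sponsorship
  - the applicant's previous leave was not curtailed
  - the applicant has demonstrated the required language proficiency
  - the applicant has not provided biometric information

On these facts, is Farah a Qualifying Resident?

Yes

Under §4.2: the applicant is subject to a deportation order? yes; and the applicant has demonstrated the required language proficiency? yes. So the applicant is an Assessable Migrant.
Under §4.7: the applicant has demonstrated the required language proficiency? yes; or Assessable Migrant (§4.2)? yes; or the applicant has not provided biometric information? yes. So the applicant is a Licensed Entrant.
Under §4.14: the applicant's previous leave was curtailed? no; or the applicant holds a valid certificate of sponsorship? yes. So the applicant is a Reportable Entrant.
Under §4.4: the applicant is a national of a visa-waiver state? yes; or Reportable Entrant (§4.14)? yes. So the applicant is a Recognised Entrant.
Under §4.5: the applicant has not provided biometric information? yes; or the applicant is subject to a deportation order? yes; or the applicant holds comprehensive sickness insurance? no. So the applicant is an Excluded Visitor.
Under §4.11: the application was made in-country? no; or not an Excluded Visitor (§4.5)? no. So the applicant is not a Registered National.
Under §4.1: Licensed Entrant (§4.7)? yes; or Recognised Entrant (§4.4)? yes; or Registered National (§4.11)? no. So the applicant is a Registered Migrant.
Under §4.3: the applicant does not hold comprehensive sickness insurance? yes; or the applicant holds a valid certificate of sponsorship? yes. So the applicant is an Assessable Visitor.
Under §4.12: Registered Migrant (§4.1)? yes; and Assessable Visitor (§4.3)? yes. So the applicant is a Permitted Person.
Under §4.9: Permitted Person (§4.12)? yes; or the applicant's previous leave was not curtailed? yes. So the applicant is a Chargeable Applicant.
Under §4.10: the applicant has a qualifying family member in the territory? no; and the applicant is not a national of a visa-waiver state? no; and the applicant has provided biometric information? no. So the applicant is not an Approved Migrant.
Under §4.15: not a Chargeable Applicant (§4.9)? no; or Approved Migrant (§4.10)? no; or the applicant has an offer of skilled employment? yes. So the applicant is a Qualifying Resident.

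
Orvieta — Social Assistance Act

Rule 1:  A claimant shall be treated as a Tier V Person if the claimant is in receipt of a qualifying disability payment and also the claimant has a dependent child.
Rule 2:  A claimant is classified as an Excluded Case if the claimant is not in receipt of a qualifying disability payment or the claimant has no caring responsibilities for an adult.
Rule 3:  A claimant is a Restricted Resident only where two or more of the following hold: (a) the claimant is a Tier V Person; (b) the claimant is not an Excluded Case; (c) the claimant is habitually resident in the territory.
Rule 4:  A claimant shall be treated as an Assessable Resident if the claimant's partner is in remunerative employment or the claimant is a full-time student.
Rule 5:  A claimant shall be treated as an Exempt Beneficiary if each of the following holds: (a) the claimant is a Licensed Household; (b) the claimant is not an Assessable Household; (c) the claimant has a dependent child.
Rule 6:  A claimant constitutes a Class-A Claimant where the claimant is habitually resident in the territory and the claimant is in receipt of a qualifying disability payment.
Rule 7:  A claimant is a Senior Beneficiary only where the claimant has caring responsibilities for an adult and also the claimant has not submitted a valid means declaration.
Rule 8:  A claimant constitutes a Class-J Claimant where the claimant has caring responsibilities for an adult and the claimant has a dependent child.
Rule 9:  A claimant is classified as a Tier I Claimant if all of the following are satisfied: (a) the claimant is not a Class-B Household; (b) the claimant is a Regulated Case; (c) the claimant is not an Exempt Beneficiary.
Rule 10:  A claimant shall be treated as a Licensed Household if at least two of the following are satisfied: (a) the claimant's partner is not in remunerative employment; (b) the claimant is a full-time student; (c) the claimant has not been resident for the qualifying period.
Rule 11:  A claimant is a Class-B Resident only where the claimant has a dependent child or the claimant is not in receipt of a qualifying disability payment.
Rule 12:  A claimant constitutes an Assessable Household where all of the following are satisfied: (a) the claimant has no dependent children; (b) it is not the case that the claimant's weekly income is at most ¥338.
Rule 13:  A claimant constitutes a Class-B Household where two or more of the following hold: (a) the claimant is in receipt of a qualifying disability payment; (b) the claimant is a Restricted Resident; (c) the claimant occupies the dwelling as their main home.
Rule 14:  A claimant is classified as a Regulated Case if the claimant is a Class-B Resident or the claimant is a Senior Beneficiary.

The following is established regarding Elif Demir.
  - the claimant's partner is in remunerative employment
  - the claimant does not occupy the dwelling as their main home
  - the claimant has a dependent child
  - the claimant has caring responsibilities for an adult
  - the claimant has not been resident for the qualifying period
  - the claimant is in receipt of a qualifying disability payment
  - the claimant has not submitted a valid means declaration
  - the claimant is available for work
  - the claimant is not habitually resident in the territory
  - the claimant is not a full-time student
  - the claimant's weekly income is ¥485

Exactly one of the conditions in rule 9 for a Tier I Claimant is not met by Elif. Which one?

Class-B Household

rule 1 — Tier V Person: [the claimant is in receipt of a qualifying disability payment? yes] AND [the claimant has a dependent child? yes] → satisfied.
rule 2 — Excluded Case: [the claimant is not in receipt of a qualifying disability payment? no] OR [the claimant has no caring responsibilities for an adult? no] → not satisfied.
rule 3 — Restricted Resident: Tier V Person (rule 1)? yes; not an Excluded Case (rule 2)? yes; the claimant is habitually resident in the territory? no — 2 of 3 hold (need ≥2) → satisfied.
rule 13 — Class-B Household: the claimant is in receipt of a qualifying disability payment? yes; Restricted Resident (rule 3)? yes; the claimant occupies the dwelling as their main home? no — 2 of 3 hold (need ≥2) → satisfied.
rule 11 — Class-B Resident: [the claimant has a dependent child? yes] OR [the claimant is not in receipt of a qualifying disability payment? no] → satisfied.
rule 7 — Senior Beneficiary: [the claimant has caring responsibilities for an adult? yes] AND [the claimant has not submitted a valid means declaration? yes] → satisfied.
rule 14 — Regulated Case: [Class-B Resident (rule 11)? yes] OR [Senior Beneficiary (rule 7)? yes] → satisfied.
rule 10 — Licensed Household: the claimant's partner is not in remunerative employment? no; the claimant is a full-time student? no; the claimant has not been resident for the qualifying period? yes — 1 of 3 hold (need ≥2) → not satisfied.
rule 12 — Assessable Household: [the claimant has no dependent children? no] AND [claimant's weekly income: ¥485 ≤ ¥338? no, so negated condition yes] → not satisfied.
rule 5 — Exempt Beneficiary: [Licensed Household (rule 10)? no] AND [not an Assessable Household (rule 12)? yes] AND [the claimant has a dependent child? yes] → not satisfied.
rule 9 — Tier I Claimant: [not a Class-B Household (rule 13)? no] AND [Regulated Case (rule 14)? yes] AND [not an Exempt Beneficiary (rule 5)? yes] → not satisfied.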